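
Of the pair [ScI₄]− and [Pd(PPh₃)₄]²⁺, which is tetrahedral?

For [ScI₄]−: Summing ligand charges against the −1 overall charge gives an oxidation state of +3 for scandium. Group 3 minus oxidation state 3 gives a d⁰ configuration. A d⁰ ion has no crystal-field stabilisation preference between square planar and tetrahedral, so four ligands adopt the sterically favoured tetrahedral geometry. → tetrahedral.
For [Pd(PPh₃)₄]²⁺: Triphenylphosphine is neutral; balancing the +2 overall charge requires Pd(II). Pd sits in group 10, so the d-electron count is 10 − 2 = 8. A 4d d⁸ ion has a large crystal-field splitting; square planar leaves the high-energy d_{x²−y²} orbital empty and maximises CFSE. → square planar.

[ScI₄]−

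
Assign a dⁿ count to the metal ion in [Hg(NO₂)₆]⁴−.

Each nitro (N-bound nitrite) is −1; balancing the −4 overall charge requires Hg(II).
Hg sits in group 12, so the d-electron count is 12 − 2 = 10.

d10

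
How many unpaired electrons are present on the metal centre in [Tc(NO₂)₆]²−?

Each nitro (N-bound nitrite) is −1; balancing the −2 overall charge requires Tc(IV).
Group 7 minus oxidation state 4 gives a d³ configuration.
In an octahedral field the d³ configuration is t₂g³e_g⁰ (only one arrangement possible), giving 3 unpaired electrons.

3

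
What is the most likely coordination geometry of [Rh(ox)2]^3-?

Each oxalate is −2; balancing the −3 overall charge requires Rh(I).
Rh sits in group 9, so the d-electron count is 9 − 1 = 8.
Counting donor atoms: 2×oxalate (bidentate) → 4 donors. Coordination number = 4.
A 4d d⁸ ion has a large crystal-field splitting; square planar leaves the high-energy d_{x²−y²} orbital empty and maximises CFSE.

square planar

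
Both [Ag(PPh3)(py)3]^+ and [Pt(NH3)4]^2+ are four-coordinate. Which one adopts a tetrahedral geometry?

For [Ag(PPh3)(py)3]^+: Triphenylphosphine is neutral; pyridine is neutral; balancing the +1 overall charge requires Ag(I). Silver is a group-11 element; Ag(I) is therefore d¹⁰. A d¹⁰ ion has no crystal-field stabilisation preference between square planar and tetrahedral, so four ligands adopt the sterically favoured tetrahedral geometry. → tetrahedral.
For [Pt(NH3)4]^2+: Ammonia is neutral; balancing the +2 overall charge requires Pt(II). Group 10 minus oxidation state 2 gives a d⁸ configuration. A 5d d⁸ ion has a large crystal-field splitting; square planar leaves the high-energy d_{x²−y²} orbital empty and maximises CFSE. → square planar.

[Ag(PPh3)(py)3]^+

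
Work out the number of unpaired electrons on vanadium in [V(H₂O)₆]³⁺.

Summing ligand charges against the +3 overall charge gives an oxidation state of +3 for vanadium.
Group 5 minus oxidation state 3 gives a d² configuration.
In an octahedral field the d² configuration is t₂g²e_g⁰ (only one arrangement possible), giving 2 unpaired electrons.

2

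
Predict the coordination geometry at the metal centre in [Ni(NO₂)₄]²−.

square planar

Summing ligand charges against the −2 overall charge gives an oxidation state of +2 for nickel.
Ni sits in group 10, so the d-electron count is 10 − 2 = 8.
With 4 monodentate ligands the coordination number is 4.
Nitro (N-bound nitrite) is a strong-field ligand (high in the spectrochemical series).
A 3d d⁸ ion with strong-field ligands gains enough CFSE to favour square planar over tetrahedral.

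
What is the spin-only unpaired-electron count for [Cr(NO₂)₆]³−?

3

Summing ligand charges against the −3 overall charge gives an oxidation state of +3 for chromium.
Group 6 minus oxidation state 3 gives a d³ configuration.
In an octahedral field the d³ configuration is t₂g³e_g⁰ (only one arrangement possible), giving 3 unpaired electrons.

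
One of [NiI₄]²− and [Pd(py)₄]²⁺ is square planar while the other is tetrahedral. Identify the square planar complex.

[Pd(py)₄]²⁺

For [NiI₄]²−: Summing ligand charges against the −2 overall charge gives an oxidation state of +2 for nickel. Ni sits in group 10, so the d-electron count is 10 − 2 = 8. Iodide is a weak-field ligand. With weak-field ligands the CFSE gain from square planar is small, so a 3d d⁸ ion takes the sterically preferred tetrahedral geometry. → tetrahedral.
For [Pd(py)₄]²⁺: Pyridine is neutral; balancing the +2 overall charge requires Pd(II). Group 10 minus oxidation state 2 gives a d⁸ configuration. A 4d d⁸ ion has a large crystal-field splitting; square planar leaves the high-energy d_{x²−y²} orbital empty and maximises CFSE. → square planar.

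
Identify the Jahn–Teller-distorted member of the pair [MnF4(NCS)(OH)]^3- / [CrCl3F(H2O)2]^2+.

[MnF4(NCS)(OH)]^3-: Summing ligand charges against the −3 overall charge gives an oxidation state of +3 for manganese. Manganese is a group-7 element; Mn(III) is therefore d⁴. Fluoride, hydroxide, and isothiocyanate are weak-field ligands for a first-row metal, so the complex is high-spin. The t₂g³e_g¹ (high-spin) configuration has an unevenly filled e_g set; the Jahn–Teller theorem predicts a tetragonal distortion (typically axial elongation) to lift the degeneracy.
[CrCl3F(H2O)2]^2+: Ligand charges: each chloride is −1; each fluoride is −1; water is neutral. With an overall charge of +2 the chromium centre must be in the +6 oxidation state. Group 6 minus oxidation state 6 gives a d⁰ configuration. The d⁰ configuration leaves the e_g set evenly filled (or empty) — no strong Jahn–Teller driving force.

[MnF4(NCS)(OH)]^3-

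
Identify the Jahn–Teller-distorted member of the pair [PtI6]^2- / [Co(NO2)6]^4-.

[PtI6]^2-: Each iodide is −1; balancing the −2 overall charge requires Pt(IV). Platinum is a group-10 element; Pt(IV) is therefore d⁶. A 5d ion has a large Δₒ and is invariably low-spin. The d⁶ configuration leaves the e_g set evenly filled (or empty) — no strong Jahn–Teller driving force.
[Co(NO2)6]^4-: Summing ligand charges against the −4 overall charge gives an oxidation state of +2 for cobalt. Group 9 minus oxidation state 2 gives a d⁷ configuration. Nitro (N-bound nitrite) is a strong-field ligand (high in the spectrochemical series) for a first-row metal, so the complex is low-spin. The t₂g⁶e_g¹ (low-spin) configuration has an unevenly filled e_g set; the Jahn–Teller theorem predicts a tetragonal distortion (typically axial elongation) to lift the degeneracy.

[Co(NO2)6]^4-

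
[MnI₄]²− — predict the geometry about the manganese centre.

Summing ligand charges against the −2 overall charge gives an oxidation state of +2 for manganese.
Mn sits in group 7, so the d-electron count is 7 − 2 = 5.
With 4 monodentate ligands the coordination number is 4.
Iodide is a weak-field ligand.
A high-spin d⁵ ion has zero CFSE in either geometry, so four ligands adopt the sterically favoured tetrahedral geometry.

tetrahedral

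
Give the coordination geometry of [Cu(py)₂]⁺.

Summing ligand charges against the +1 overall charge gives an oxidation state of +1 for copper.
Group 11 minus oxidation state 1 gives a d¹⁰ configuration.
Coordination number: 2.
A d¹⁰ ion with only two ligands adopts a linear arrangement (sp hybridisation; no CFSE preference).

linear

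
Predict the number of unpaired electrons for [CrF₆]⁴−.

4 unpaired electrons

Summing ligand charges against the −4 overall charge gives an oxidation state of +2 for chromium.
Cr sits in group 6, so the d-electron count is 6 − 2 = 4.
The spin state decides the count: Fluoride is a weak-field ligand for a first-row metal, so the complex is high-spin.
An octahedral high-spin d⁴ ion is t₂g³e_g¹, giving 4 unpaired electrons.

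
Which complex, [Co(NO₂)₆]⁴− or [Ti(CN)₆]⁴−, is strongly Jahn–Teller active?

[Co(NO₂)₆]⁴−: Each nitro (N-bound nitrite) is −1; balancing the −4 overall charge requires Co(II). Co sits in group 9, so the d-electron count is 9 − 2 = 7. Nitro (N-bound nitrite) is a strong-field ligand (high in the spectrochemical series) for a first-row metal, so the complex is low-spin. The t₂g⁶e_g¹ (low-spin) configuration has an unevenly filled e_g set; the Jahn–Teller theorem predicts a tetragonal distortion (typically axial elongation) to lift the degeneracy.
[Ti(CN)₆]⁴−: Ligand charges: each cyanide is −1. With an overall charge of −4 the titanium centre must be in the +2 oxidation state. Titanium is a group-4 element; Ti(II) is therefore d². The d² configuration leaves the e_g set evenly filled (or empty) — no strong Jahn–Teller driving force.

[Co(NO₂)₆]⁴−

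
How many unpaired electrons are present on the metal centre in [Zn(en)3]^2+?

0

Summing ligand charges against the +2 overall charge gives an oxidation state of +2 for zinc.
Zn sits in group 12, so the d-electron count is 12 − 2 = 10.
Counting donor atoms: 3×ethylenediamine (bidentate) → 6 donors. Coordination number = 6.
In an octahedral field the d¹⁰ configuration is t₂g⁶e_g⁴, giving 0 unpaired electrons.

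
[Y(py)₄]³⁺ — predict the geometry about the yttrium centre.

tetrahedral

Pyridine is neutral; balancing the +3 overall charge requires Y(III).
Yttrium is a group-3 element; Y(III) is therefore d⁰.
Coordination number: 4.
A d⁰ ion has no crystal-field stabilisation preference between square planar and tetrahedral, so four ligands adopt the sterically favoured tetrahedral geometry.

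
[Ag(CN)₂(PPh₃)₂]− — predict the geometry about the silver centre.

Each cyanide is −1; triphenylphosphine is neutral; balancing the −1 overall charge requires Ag(I).
Group 11 minus oxidation state 1 gives a d¹⁰ configuration.
Coordination number: 4.
A d¹⁰ ion has no crystal-field stabilisation preference between square planar and tetrahedral, so four ligands adopt the sterically favoured tetrahedral geometry.

tetrahedral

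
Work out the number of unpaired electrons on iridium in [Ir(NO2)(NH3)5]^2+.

Summing ligand charges against the +2 overall charge gives an oxidation state of +3 for iridium.
Iridium is a group-9 element; Ir(III) is therefore d⁶.
The spin state decides the count: a 5d ion has a large Δₒ and is invariably low-spin.
An octahedral low-spin d⁶ ion is t₂g⁶e_g⁰, giving 0 unpaired electrons.

0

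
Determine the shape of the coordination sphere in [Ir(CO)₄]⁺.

Summing ligand charges against the +1 overall charge gives an oxidation state of +1 for iridium.
Ir sits in group 9, so the d-electron count is 9 − 1 = 8.
With 4 monodentate ligands the coordination number is 4.
A 5d d⁸ ion has a large crystal-field splitting; square planar leaves the high-energy d_{x²−y²} orbital empty and maximises CFSE.

square planar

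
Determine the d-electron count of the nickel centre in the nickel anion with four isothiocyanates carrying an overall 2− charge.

d8

Ligand charges: each isothiocyanate is −1. With an overall charge of −2 the nickel centre must be in the +2 oxidation state.
Nickel is a group-10 element; Ni(II) is therefore d⁸.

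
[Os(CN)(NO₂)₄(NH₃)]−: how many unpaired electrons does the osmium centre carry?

Each cyanide is −1; each nitro (N-bound nitrite) is −1; ammonia is neutral; balancing the −1 overall charge requires Os(IV).
Group 8 minus oxidation state 4 gives a d⁴ configuration.
The spin state decides the count: a 5d ion has a large Δₒ and is invariably low-spin.
An octahedral low-spin d⁴ ion is t₂g⁴e_g⁰, giving 2 unpaired electrons.

2 unpaired electrons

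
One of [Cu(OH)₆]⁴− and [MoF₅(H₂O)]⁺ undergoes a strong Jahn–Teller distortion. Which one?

[Cu(OH)₆]⁴−: Ligand charges: each hydroxide is −1. With an overall charge of −4 the copper centre must be in the +2 oxidation state. Copper is a group-11 element; Cu(II) is therefore d⁹. The t₂g⁶e_g³ configuration has an unevenly filled e_g set; the Jahn–Teller theorem predicts a tetragonal distortion (typically axial elongation) to lift the degeneracy.
[MoF₅(H₂O)]⁺: Each fluoride is −1; water is neutral; balancing the +1 overall charge requires Mo(VI). Group 6 minus oxidation state 6 gives a d⁰ configuration. The d⁰ configuration leaves the e_g set evenly filled (or empty) — no strong Jahn–Teller driving force.

[Cu(OH)₆]⁴−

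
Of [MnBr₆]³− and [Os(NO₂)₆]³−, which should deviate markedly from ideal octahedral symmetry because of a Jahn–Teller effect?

[MnBr₆]³−

[MnBr₆]³−: Summing ligand charges against the −3 overall charge gives an oxidation state of +3 for manganese. Mn sits in group 7, so the d-electron count is 7 − 3 = 4. Bromide is a weak-field ligand for a first-row metal, so the complex is high-spin. The t₂g³e_g¹ (high-spin) configuration has an unevenly filled e_g set; the Jahn–Teller theorem predicts a tetragonal distortion (typically axial elongation) to lift the degeneracy.
[Os(NO₂)₆]³−: Ligand charges: each nitro (N-bound nitrite) is −1. With an overall charge of −3 the osmium centre must be in the +3 oxidation state. Os sits in group 8, so the d-electron count is 8 − 3 = 5. A 5d ion has a large Δₒ and is invariably low-spin. The d⁵ configuration leaves the e_g set evenly filled (or empty) — no strong Jahn–Teller driving force.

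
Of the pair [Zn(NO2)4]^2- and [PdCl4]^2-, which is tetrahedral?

[Zn(NO2)4]^2-

For [Zn(NO2)4]^2-: Ligand charges: each nitro (N-bound nitrite) is −1. With an overall charge of −2 the zinc centre must be in the +2 oxidation state. Group 12 minus oxidation state 2 gives a d¹⁰ configuration. A d¹⁰ ion has no crystal-field stabilisation preference between square planar and tetrahedral, so four ligands adopt the sterically favoured tetrahedral geometry. → tetrahedral.
For [PdCl4]^2-: Summing ligand charges against the −2 overall charge gives an oxidation state of +2 for palladium. Palladium is a group-10 element; Pd(II) is therefore d⁸. A 4d d⁸ ion has a large crystal-field splitting; square planar leaves the high-energy d_{x²−y²} orbital empty and maximises CFSE. → square planar.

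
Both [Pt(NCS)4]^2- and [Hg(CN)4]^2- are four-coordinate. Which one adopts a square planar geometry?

For [Pt(NCS)4]^2-: Summing ligand charges against the −2 overall charge gives an oxidation state of +2 for platinum. Group 10 minus oxidation state 2 gives a d⁸ configuration. A 5d d⁸ ion has a large crystal-field splitting; square planar leaves the high-energy d_{x²−y²} orbital empty and maximises CFSE. → square planar.
For [Hg(CN)4]^2-: Summing ligand charges against the −2 overall charge gives an oxidation state of +2 for mercury. Hg sits in group 12, so the d-electron count is 12 − 2 = 10. A d¹⁰ ion has no crystal-field stabilisation preference between square planar and tetrahedral, so four ligands adopt the sterically favoured tetrahedral geometry. → tetrahedral.

[Pt(NCS)4]^2-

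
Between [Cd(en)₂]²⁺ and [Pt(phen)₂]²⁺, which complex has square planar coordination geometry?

[Pt(phen)₂]²⁺

For [Cd(en)₂]²⁺: Ligand charges: ethylenediamine is neutral. With an overall charge of +2 the cadmium centre must be in the +2 oxidation state. Cd sits in group 12, so the d-electron count is 12 − 2 = 10. A d¹⁰ ion has no crystal-field stabilisation preference between square planar and tetrahedral, so four ligands adopt the sterically favoured tetrahedral geometry. → tetrahedral.
For [Pt(phen)₂]²⁺: Ligand charges: 1,10-phenanthroline is neutral. With an overall charge of +2 the platinum centre must be in the +2 oxidation state. Pt sits in group 10, so the d-electron count is 10 − 2 = 8. A 5d d⁸ ion has a large crystal-field splitting; square planar leaves the high-energy d_{x²−y²} orbital empty and maximises CFSE. → square planar.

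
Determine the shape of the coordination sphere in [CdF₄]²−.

Each fluoride is −1; balancing the −2 overall charge requires Cd(II).
Cd sits in group 12, so the d-electron count is 12 − 2 = 10.
With 4 monodentate ligands the coordination number is 4.
A d¹⁰ ion has no crystal-field stabilisation preference between square planar and tetrahedral, so four ligands adopt the sterically favoured tetrahedral geometry.

tetrahedral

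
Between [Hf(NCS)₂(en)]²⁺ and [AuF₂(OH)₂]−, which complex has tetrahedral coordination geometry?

For [Hf(NCS)₂(en)]²⁺: Summing ligand charges against the +2 overall charge gives an oxidation state of +4 for hafnium. Group 4 minus oxidation state 4 gives a d⁰ configuration. A d⁰ ion has no crystal-field stabilisation preference between square planar and tetrahedral, so four ligands adopt the sterically favoured tetrahedral geometry. → tetrahedral.
For [AuF₂(OH)₂]−: Ligand charges: each fluoride is −1; each hydroxide is −1. With an overall charge of −1 the gold centre must be in the +3 oxidation state. Au sits in group 11, so the d-electron count is 11 − 3 = 8. A 5d d⁸ ion has a large crystal-field splitting; square planar leaves the high-energy d_{x²−y²} orbital empty and maximises CFSE. → square planar.

[Hf(NCS)₂(en)]²⁺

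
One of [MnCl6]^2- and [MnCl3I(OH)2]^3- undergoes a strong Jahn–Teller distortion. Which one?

[MnCl6]^2-: Each chloride is −1; balancing the −2 overall charge requires Mn(IV). Manganese is a group-7 element; Mn(IV) is therefore d³. The d³ configuration leaves the e_g set evenly filled (or empty) — no strong Jahn–Teller driving force.
[MnCl3I(OH)2]^3-: Summing ligand charges against the −3 overall charge gives an oxidation state of +3 for manganese. Mn sits in group 7, so the d-electron count is 7 − 3 = 4. Chloride, hydroxide, and iodide are weak-field ligands for a first-row metal, so the complex is high-spin. The t₂g³e_g¹ (high-spin) configuration has an unevenly filled e_g set; the Jahn–Teller theorem predicts a tetragonal distortion (typically axial elongation) to lift the degeneracy.

[MnCl3I(OH)2]^3-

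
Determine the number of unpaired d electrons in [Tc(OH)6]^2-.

3

Ligand charges: each hydroxide is −1. With an overall charge of −2 the technetium centre must be in the +4 oxidation state.
Tc sits in group 7, so the d-electron count is 7 − 4 = 3.
In an octahedral field the d³ configuration is t₂g³e_g⁰ (only one arrangement possible), giving 3 unpaired electrons.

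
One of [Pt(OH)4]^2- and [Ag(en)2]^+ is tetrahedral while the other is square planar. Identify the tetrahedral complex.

For [Pt(OH)4]^2-: Summing ligand charges against the −2 overall charge gives an oxidation state of +2 for platinum. Platinum is a group-10 element; Pt(II) is therefore d⁸. A 5d d⁸ ion has a large crystal-field splitting; square planar leaves the high-energy d_{x²−y²} orbital empty and maximises CFSE. → square planar.
For [Ag(en)2]^+: Ligand charges: ethylenediamine is neutral. With an overall charge of +1 the silver centre must be in the +1 oxidation state. Silver is a group-11 element; Ag(I) is therefore d¹⁰. A d¹⁰ ion has no crystal-field stabilisation preference between square planar and tetrahedral, so four ligands adopt the sterically favoured tetrahedral geometry. → tetrahedral.

[Ag(en)2]^+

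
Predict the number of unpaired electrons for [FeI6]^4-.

Ligand charges: each iodide is −1. With an overall charge of −4 the iron centre must be in the +2 oxidation state.
Iron is a group-8 element; Fe(II) is therefore d⁶.
The spin state decides the count: Iodide is a weak-field ligand for a first-row metal, so the complex is high-spin.
An octahedral high-spin d⁶ ion is t₂g⁴e_g², giving 4 unpaired electrons.

4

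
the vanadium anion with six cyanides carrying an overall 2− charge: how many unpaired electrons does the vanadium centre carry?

Ligand charges: each cyanide is −1. With an overall charge of −2 the vanadium centre must be in the +4 oxidation state.
Group 5 minus oxidation state 4 gives a d¹ configuration.
In an octahedral field the d¹ configuration is t₂g¹e_g⁰ (only one arrangement possible), giving 1 unpaired electron.

1 unpaired electron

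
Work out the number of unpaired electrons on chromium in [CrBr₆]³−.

Each bromide is −1; balancing the −3 overall charge requires Cr(III).
Group 6 minus oxidation state 3 gives a d³ configuration.
In an octahedral field the d³ configuration is t₂g³e_g⁰ (only one arrangement possible), giving 3 unpaired electrons.

3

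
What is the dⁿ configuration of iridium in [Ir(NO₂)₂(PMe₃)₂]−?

d8

Each nitro (N-bound nitrite) is −1; trimethylphosphine is neutral; balancing the −1 overall charge requires Ir(I).
Iridium is a group-9 element; Ir(I) is therefore d⁸.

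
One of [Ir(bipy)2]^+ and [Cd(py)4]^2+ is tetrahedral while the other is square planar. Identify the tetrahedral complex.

For [Ir(bipy)2]^+: 2,2′-bipyridine is neutral; balancing the +1 overall charge requires Ir(I). Iridium is a group-9 element; Ir(I) is therefore d⁸. A 5d d⁸ ion has a large crystal-field splitting; square planar leaves the high-energy d_{x²−y²} orbital empty and maximises CFSE. → square planar.
For [Cd(py)4]^2+: Ligand charges: pyridine is neutral. With an overall charge of +2 the cadmium centre must be in the +2 oxidation state. Group 12 minus oxidation state 2 gives a d¹⁰ configuration. A d¹⁰ ion has no crystal-field stabilisation preference between square planar and tetrahedral, so four ligands adopt the sterically favoured tetrahedral geometry. → tetrahedral.

[Cd(py)4]^2+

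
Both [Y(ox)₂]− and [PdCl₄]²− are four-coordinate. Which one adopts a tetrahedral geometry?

For [Y(ox)₂]−: Summing ligand charges against the −1 overall charge gives an oxidation state of +3 for yttrium. Y sits in group 3, so the d-electron count is 3 − 3 = 0. A d⁰ ion has no crystal-field stabilisation preference between square planar and tetrahedral, so four ligands adopt the sterically favoured tetrahedral geometry. → tetrahedral.
For [PdCl₄]²−: Summing ligand charges against the −2 overall charge gives an oxidation state of +2 for palladium. Palladium is a group-10 element; Pd(II) is therefore d⁸. A 4d d⁸ ion has a large crystal-field splitting; square planar leaves the high-energy d_{x²−y²} orbital empty and maximises CFSE. → square planar.

[Y(ox)₂]−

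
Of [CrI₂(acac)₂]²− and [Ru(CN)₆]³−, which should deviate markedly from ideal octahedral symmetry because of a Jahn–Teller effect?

[CrI₂(acac)₂]²−: Each iodide is −1; each acetylacetonate is −1; balancing the −2 overall charge requires Cr(II). Cr sits in group 6, so the d-electron count is 6 − 2 = 4. Acetylacetonate and iodide are weak-field ligands for a first-row metal, so the complex is high-spin. The t₂g³e_g¹ (high-spin) configuration has an unevenly filled e_g set; the Jahn–Teller theorem predicts a tetragonal distortion (typically axial elongation) to lift the degeneracy.
[Ru(CN)₆]³−: Each cyanide is −1; balancing the −3 overall charge requires Ru(III). Group 8 minus oxidation state 3 gives a d⁵ configuration. A 4d ion has a large Δₒ and is invariably low-spin. The d⁵ configuration leaves the e_g set evenly filled (or empty) — no strong Jahn–Teller driving force.

[CrI₂(acac)₂]²−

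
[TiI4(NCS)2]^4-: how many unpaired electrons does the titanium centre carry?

2 unpaired electrons

Each iodide is −1; each isothiocyanate is −1; balancing the −4 overall charge requires Ti(II).
Titanium is a group-4 element; Ti(II) is therefore d².
In an octahedral field the d² configuration is t₂g²e_g⁰ (only one arrangement possible), giving 2 unpaired electrons.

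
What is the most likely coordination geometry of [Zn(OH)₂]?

linear

Summing ligand charges against the 0 overall charge gives an oxidation state of +2 for zinc.
Zn sits in group 12, so the d-electron count is 12 − 2 = 10.
Coordination number: 2.
A d¹⁰ ion with only two ligands adopts a linear arrangement (sp hybridisation; no CFSE preference).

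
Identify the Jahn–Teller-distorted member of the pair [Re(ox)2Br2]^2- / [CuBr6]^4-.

[Re(ox)2Br2]^2-: Summing ligand charges against the −2 overall charge gives an oxidation state of +4 for rhenium. Re sits in group 7, so the d-electron count is 7 − 4 = 3. The d³ configuration leaves the e_g set evenly filled (or empty) — no strong Jahn–Teller driving force.
[CuBr6]^4-: Ligand charges: each bromide is −1. With an overall charge of −4 the copper centre must be in the +2 oxidation state. Group 11 minus oxidation state 2 gives a d⁹ configuration. The t₂g⁶e_g³ configuration has an unevenly filled e_g set; the Jahn–Teller theorem predicts a tetragonal distortion (typically axial elongation) to lift the degeneracy.

[CuBr6]^4-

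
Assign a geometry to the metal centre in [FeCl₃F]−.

Each chloride is −1; each fluoride is −1; balancing the −1 overall charge requires Fe(III).
Fe sits in group 8, so the d-electron count is 8 − 3 = 5.
Coordination number: 4.
Chloride and fluoride are weak-field ligands.
A high-spin d⁵ ion has zero CFSE in either geometry, so four ligands adopt the sterically favoured tetrahedral geometry.

tetrahedral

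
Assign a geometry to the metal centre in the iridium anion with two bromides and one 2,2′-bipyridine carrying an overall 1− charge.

Summing ligand charges against the −1 overall charge gives an oxidation state of +1 for iridium.
Ir sits in group 9, so the d-electron count is 9 − 1 = 8.
Counting donor atoms: 2×bromide (monodentate) → 2 donors; 1×2,2′-bipyridine (bidentate) → 2 donors. Coordination number = 4.
A 5d d⁸ ion has a large crystal-field splitting; square planar leaves the high-energy d_{x²−y²} orbital empty and maximises CFSE.

square planar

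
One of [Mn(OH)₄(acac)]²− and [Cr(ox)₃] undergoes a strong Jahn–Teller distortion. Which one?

[Mn(OH)₄(acac)]²−

[Mn(OH)₄(acac)]²−: Summing ligand charges against the −2 overall charge gives an oxidation state of +3 for manganese. Mn sits in group 7, so the d-electron count is 7 − 3 = 4. Acetylacetonate and hydroxide are weak-field ligands for a first-row metal, so the complex is high-spin. The t₂g³e_g¹ (high-spin) configuration has an unevenly filled e_g set; the Jahn–Teller theorem predicts a tetragonal distortion (typically axial elongation) to lift the degeneracy.
[Cr(ox)₃]: Summing ligand charges against the 0 overall charge gives an oxidation state of +6 for chromium. Chromium is a group-6 element; Cr(VI) is therefore d⁰. The d⁰ configuration leaves the e_g set evenly filled (or empty) — no strong Jahn–Teller driving force.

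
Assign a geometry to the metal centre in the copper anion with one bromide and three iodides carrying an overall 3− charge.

Summing ligand charges against the −3 overall charge gives an oxidation state of +1 for copper.
Copper is a group-11 element; Cu(I) is therefore d¹⁰.
With 4 monodentate ligands the coordination number is 4.
A d¹⁰ ion has no crystal-field stabilisation preference between square planar and tetrahedral, so four ligands adopt the sterically favoured tetrahedral geometry.

tetrahedral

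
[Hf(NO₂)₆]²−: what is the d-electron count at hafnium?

Summing ligand charges against the −2 overall charge gives an oxidation state of +4 for hafnium.
Group 4 minus oxidation state 4 gives a d⁰ configuration.

d0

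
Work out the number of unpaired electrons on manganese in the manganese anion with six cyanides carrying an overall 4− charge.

1 unpaired electron

Ligand charges: each cyanide is −1. With an overall charge of −4 the manganese centre must be in the +2 oxidation state.
Mn sits in group 7, so the d-electron count is 7 − 2 = 5.
The spin state decides the count: Cyanide is a strong-field ligand (high in the spectrochemical series) for a first-row metal, so the complex is low-spin.
An octahedral low-spin d⁵ ion is t₂g⁵e_g⁰, giving 1 unpaired electron.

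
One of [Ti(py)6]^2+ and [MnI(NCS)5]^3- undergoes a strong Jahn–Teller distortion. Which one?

[Ti(py)6]^2+: Pyridine is neutral; balancing the +2 overall charge requires Ti(II). Ti sits in group 4, so the d-electron count is 4 − 2 = 2. The d² configuration leaves the e_g set evenly filled (or empty) — no strong Jahn–Teller driving force.
[MnI(NCS)5]^3-: Summing ligand charges against the −3 overall charge gives an oxidation state of +3 for manganese. Group 7 minus oxidation state 3 gives a d⁴ configuration. Iodide and isothiocyanate are weak-field ligands for a first-row metal, so the complex is high-spin. The t₂g³e_g¹ (high-spin) configuration has an unevenly filled e_g set; the Jahn–Teller theorem predicts a tetragonal distortion (typically axial elongation) to lift the degeneracy.

[MnI(NCS)5]^3-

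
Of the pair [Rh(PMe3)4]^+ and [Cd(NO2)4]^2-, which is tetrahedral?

[Cd(NO2)4]^2-

For [Rh(PMe3)4]^+: Ligand charges: trimethylphosphine is neutral. With an overall charge of +1 the rhodium centre must be in the +1 oxidation state. Group 9 minus oxidation state 1 gives a d⁸ configuration. A 4d d⁸ ion has a large crystal-field splitting; square planar leaves the high-energy d_{x²−y²} orbital empty and maximises CFSE. → square planar.
For [Cd(NO2)4]^2-: Summing ligand charges against the −2 overall charge gives an oxidation state of +2 for cadmium. Group 12 minus oxidation state 2 gives a d¹⁰ configuration. A d¹⁰ ion has no crystal-field stabilisation preference between square planar and tetrahedral, so four ligands adopt the sterically favoured tetrahedral geometry. → tetrahedral.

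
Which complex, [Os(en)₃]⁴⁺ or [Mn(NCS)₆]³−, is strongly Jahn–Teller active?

[Mn(NCS)₆]³−

[Os(en)₃]⁴⁺: Summing ligand charges against the +4 overall charge gives an oxidation state of +4 for osmium. Osmium is a group-8 element; Os(IV) is therefore d⁴. A 5d ion has a large Δₒ and is invariably low-spin. The d⁴ configuration leaves the e_g set evenly filled (or empty) — no strong Jahn–Teller driving force.
[Mn(NCS)₆]³−: Summing ligand charges against the −3 overall charge gives an oxidation state of +3 for manganese. Group 7 minus oxidation state 3 gives a d⁴ configuration. Isothiocyanate is a weak-field ligand for a first-row metal, so the complex is high-spin. The t₂g³e_g¹ (high-spin) configuration has an unevenly filled e_g set; the Jahn–Teller theorem predicts a tetragonal distortion (typically axial elongation) to lift the degeneracy.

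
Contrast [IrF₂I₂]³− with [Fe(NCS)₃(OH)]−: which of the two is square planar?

For [IrF₂I₂]³−: Each fluoride is −1; each iodide is −1; balancing the −3 overall charge requires Ir(I). Iridium is a group-9 element; Ir(I) is therefore d⁸. A 5d d⁸ ion has a large crystal-field splitting; square planar leaves the high-energy d_{x²−y²} orbital empty and maximises CFSE. → square planar.
For [Fe(NCS)₃(OH)]−: Ligand charges: each isothiocyanate is −1; each hydroxide is −1. With an overall charge of −1 the iron centre must be in the +3 oxidation state. Iron is a group-8 element; Fe(III) is therefore d⁵. A high-spin d⁵ ion has zero CFSE in either geometry, so four ligands adopt the sterically favoured tetrahedral geometry. → tetrahedral.

[IrF₂I₂]³−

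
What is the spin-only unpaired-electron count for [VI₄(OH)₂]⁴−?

Each iodide is −1; each hydroxide is −1; balancing the −4 overall charge requires V(II).
V sits in group 5, so the d-electron count is 5 − 2 = 3.
In an octahedral field the d³ configuration is t₂g³e_g⁰ (only one arrangement possible), giving 3 unpaired electrons.

3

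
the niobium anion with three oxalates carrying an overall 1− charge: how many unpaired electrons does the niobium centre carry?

0 unpaired electrons

Summing ligand charges against the −1 overall charge gives an oxidation state of +5 for niobium.
Niobium is a group-5 element; Nb(V) is therefore d⁰.
Counting donor atoms: 3×oxalate (bidentate) → 6 donors. Coordination number = 6.
In an octahedral field the d⁰ configuration is t₂g⁰e_g⁰, giving 0 unpaired electrons.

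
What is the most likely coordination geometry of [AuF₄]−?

Each fluoride is −1; balancing the −1 overall charge requires Au(III).
Au sits in group 11, so the d-electron count is 11 − 3 = 8.
Coordination number: 4.
A 5d d⁸ ion has a large crystal-field splitting; square planar leaves the high-energy d_{x²−y²} orbital empty and maximises CFSE.

square planar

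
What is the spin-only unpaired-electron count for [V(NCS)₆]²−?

1

Summing ligand charges against the −2 overall charge gives an oxidation state of +4 for vanadium.
Group 5 minus oxidation state 4 gives a d¹ configuration.
In an octahedral field the d¹ configuration is t₂g¹e_g⁰ (only one arrangement possible), giving 1 unpaired electron.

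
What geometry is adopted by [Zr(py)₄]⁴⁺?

Pyridine is neutral; balancing the +4 overall charge requires Zr(IV).
Zr sits in group 4, so the d-electron count is 4 − 4 = 0.
Coordination number: 4.
A d⁰ ion has no crystal-field stabilisation preference between square planar and tetrahedral, so four ligands adopt the sterically favoured tetrahedral geometry.

tetrahedral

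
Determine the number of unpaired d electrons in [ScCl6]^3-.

Each chloride is −1; balancing the −3 overall charge requires Sc(III).
Sc sits in group 3, so the d-electron count is 3 − 3 = 0.
In an octahedral field the d⁰ configuration is t₂g⁰e_g⁰, giving 0 unpaired electrons.

0 unpaired electrons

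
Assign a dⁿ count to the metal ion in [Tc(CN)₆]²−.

Summing ligand charges against the −2 overall charge gives an oxidation state of +4 for technetium.
Technetium is a group-7 element; Tc(IV) is therefore d³.

d³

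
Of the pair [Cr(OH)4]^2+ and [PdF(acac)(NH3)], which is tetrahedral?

For [Cr(OH)4]^2+: Ligand charges: each hydroxide is −1. With an overall charge of +2 the chromium centre must be in the +6 oxidation state. Chromium is a group-6 element; Cr(VI) is therefore d⁰. A d⁰ ion has no crystal-field stabilisation preference between square planar and tetrahedral, so four ligands adopt the sterically favoured tetrahedral geometry. → tetrahedral.
For [PdF(acac)(NH3)]: Each fluoride is −1; each acetylacetonate is −1; ammonia is neutral; balancing the 0 overall charge requires Pd(II). Palladium is a group-10 element; Pd(II) is therefore d⁸. A 4d d⁸ ion has a large crystal-field splitting; square planar leaves the high-energy d_{x²−y²} orbital empty and maximises CFSE. → square planar.

[Cr(OH)4]^2+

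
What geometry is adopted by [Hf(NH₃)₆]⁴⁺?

Summing ligand charges against the +4 overall charge gives an oxidation state of +4 for hafnium.
Hafnium is a group-4 element; Hf(IV) is therefore d⁰.
With 6 monodentate ligands the coordination number is 6.
Six donors around a single metal centre give an octahedral coordination sphere.

octahedral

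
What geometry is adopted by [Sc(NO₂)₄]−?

Summing ligand charges against the −1 overall charge gives an oxidation state of +3 for scandium.
Group 3 minus oxidation state 3 gives a d⁰ configuration.
Coordination number: 4.
A d⁰ ion has no crystal-field stabilisation preference between square planar and tetrahedral, so four ligands adopt the sterically favoured tetrahedral geometry.

tetrahedral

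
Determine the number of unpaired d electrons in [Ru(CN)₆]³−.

1 unpaired electron

Each cyanide is −1; balancing the −3 overall charge requires Ru(III).
Ruthenium is a group-8 element; Ru(III) is therefore d⁵.
The spin state decides the count: a 4d ion has a large Δₒ and is invariably low-spin.
An octahedral low-spin d⁵ ion is t₂g⁵e_g⁰, giving 1 unpaired electron.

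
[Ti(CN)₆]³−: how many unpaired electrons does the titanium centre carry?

Summing ligand charges against the −3 overall charge gives an oxidation state of +3 for titanium.
Titanium is a group-4 element; Ti(III) is therefore d¹.
In an octahedral field the d¹ configuration is t₂g¹e_g⁰ (only one arrangement possible), giving 1 unpaired electron.

1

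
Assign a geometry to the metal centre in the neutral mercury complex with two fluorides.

linear

Ligand charges: each fluoride is −1. With an overall charge of 0 the mercury centre must be in the +2 oxidation state.
Hg sits in group 12, so the d-electron count is 12 − 2 = 10.
Coordination number: 2.
A d¹⁰ ion with only two ligands adopts a linear arrangement (sp hybridisation; no CFSE preference).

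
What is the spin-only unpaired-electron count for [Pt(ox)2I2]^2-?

Ligand charges: each oxalate is −2; each iodide is −1. With an overall charge of −2 the platinum centre must be in the +4 oxidation state.
Group 10 minus oxidation state 4 gives a d⁶ configuration.
Counting donor atoms: 2×oxalate (bidentate) → 4 donors; 2×iodide (monodentate) → 2 donors. Coordination number = 6.
The spin state decides the count: a 5d ion has a large Δₒ and is invariably low-spin.
An octahedral low-spin d⁶ ion is t₂g⁶e_g⁰, giving 0 unpaired electrons.

0 unpaired electrons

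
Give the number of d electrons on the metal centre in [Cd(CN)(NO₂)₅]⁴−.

Summing ligand charges against the −4 overall charge gives an oxidation state of +2 for cadmium.
Cadmium is a group-12 element; Cd(II) is therefore d¹⁰.

d¹⁰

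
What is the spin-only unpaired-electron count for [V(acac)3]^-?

3

Summing ligand charges against the −1 overall charge gives an oxidation state of +2 for vanadium.
Group 5 minus oxidation state 2 gives a d³ configuration.
Counting donor atoms: 3×acetylacetonate (bidentate) → 6 donors. Coordination number = 6.
In an octahedral field the d³ configuration is t₂g³e_g⁰ (only one arrangement possible), giving 3 unpaired electrons.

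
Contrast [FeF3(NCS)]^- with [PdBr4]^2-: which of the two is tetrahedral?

For [FeF3(NCS)]^-: Each fluoride is −1; each isothiocyanate is −1; balancing the −1 overall charge requires Fe(III). Fe sits in group 8, so the d-electron count is 8 − 3 = 5. A high-spin d⁵ ion has zero CFSE in either geometry, so four ligands adopt the sterically favoured tetrahedral geometry. → tetrahedral.
For [PdBr4]^2-: Summing ligand charges against the −2 overall charge gives an oxidation state of +2 for palladium. Pd sits in group 10, so the d-electron count is 10 − 2 = 8. A 4d d⁸ ion has a large crystal-field splitting; square planar leaves the high-energy d_{x²−y²} orbital empty and maximises CFSE. → square planar.

[FeF3(NCS)]^-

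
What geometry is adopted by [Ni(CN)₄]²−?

Summing ligand charges against the −2 overall charge gives an oxidation state of +2 for nickel.
Nickel is a group-10 element; Ni(II) is therefore d⁸.
With 4 monodentate ligands the coordination number is 4.
Cyanide is a strong-field ligand (high in the spectrochemical series).
A 3d d⁸ ion with strong-field ligands gains enough CFSE to favour square planar over tetrahedral.

square planar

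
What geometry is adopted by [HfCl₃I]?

tetrahedral

Each chloride is −1; each iodide is −1; balancing the 0 overall charge requires Hf(IV).
Hafnium is a group-4 element; Hf(IV) is therefore d⁰.
With 4 monodentate ligands the coordination number is 4.
A d⁰ ion has no crystal-field stabilisation preference between square planar and tetrahedral, so four ligands adopt the sterically favoured tetrahedral geometry.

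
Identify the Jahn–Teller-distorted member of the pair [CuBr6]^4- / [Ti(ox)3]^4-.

[CuBr6]^4-

[CuBr6]^4-: Ligand charges: each bromide is −1. With an overall charge of −4 the copper centre must be in the +2 oxidation state. Copper is a group-11 element; Cu(II) is therefore d⁹. The t₂g⁶e_g³ configuration has an unevenly filled e_g set; the Jahn–Teller theorem predicts a tetragonal distortion (typically axial elongation) to lift the degeneracy.
[Ti(ox)3]^4-: Ligand charges: each oxalate is −2. With an overall charge of −4 the titanium centre must be in the +2 oxidation state. Ti sits in group 4, so the d-electron count is 4 − 2 = 2. The d² configuration leaves the e_g set evenly filled (or empty) — no strong Jahn–Teller driving force.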